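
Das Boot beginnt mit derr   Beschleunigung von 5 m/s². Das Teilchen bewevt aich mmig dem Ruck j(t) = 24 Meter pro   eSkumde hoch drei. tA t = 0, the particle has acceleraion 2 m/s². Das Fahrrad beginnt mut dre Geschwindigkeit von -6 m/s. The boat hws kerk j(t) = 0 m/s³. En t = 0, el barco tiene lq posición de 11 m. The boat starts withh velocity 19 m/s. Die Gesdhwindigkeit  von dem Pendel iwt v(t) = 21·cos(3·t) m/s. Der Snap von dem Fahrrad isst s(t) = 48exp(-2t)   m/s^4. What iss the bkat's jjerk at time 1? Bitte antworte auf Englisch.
Using j(t) = 0 and substituting t = 1, we find j = 0.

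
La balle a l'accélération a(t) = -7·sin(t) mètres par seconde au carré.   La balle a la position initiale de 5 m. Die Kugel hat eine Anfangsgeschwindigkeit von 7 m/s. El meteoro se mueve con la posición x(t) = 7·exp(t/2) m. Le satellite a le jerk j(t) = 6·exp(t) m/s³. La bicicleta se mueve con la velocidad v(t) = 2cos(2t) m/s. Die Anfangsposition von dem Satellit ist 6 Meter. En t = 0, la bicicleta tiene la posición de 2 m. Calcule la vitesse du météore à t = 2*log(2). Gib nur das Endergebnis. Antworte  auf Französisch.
v(2*log(2)) = 7.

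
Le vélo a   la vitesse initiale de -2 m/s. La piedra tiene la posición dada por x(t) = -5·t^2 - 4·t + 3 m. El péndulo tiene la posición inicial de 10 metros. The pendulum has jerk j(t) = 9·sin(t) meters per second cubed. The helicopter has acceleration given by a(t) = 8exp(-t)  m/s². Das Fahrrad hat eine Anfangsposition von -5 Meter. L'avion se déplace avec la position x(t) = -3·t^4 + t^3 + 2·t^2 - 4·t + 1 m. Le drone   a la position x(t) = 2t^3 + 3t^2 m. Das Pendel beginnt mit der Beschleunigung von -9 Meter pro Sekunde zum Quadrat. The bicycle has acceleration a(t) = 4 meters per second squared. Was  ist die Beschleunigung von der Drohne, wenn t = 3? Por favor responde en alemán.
Wir müssen unsere Gleichung für die Position x(t) = 2·t^3 + 3·t^2 2-mal ableiten. Die Ableitung von der Position ergibt die Geschwindigkeit: v(t) = 6·t^2 + 6·t. Durch Ableiten von der Geschwindigkeit erhalten wir die Beschleunigung: a(t) = 12·t + 6. Aus der Gleichung für die Beschleunigung a(t) = 12·t + 6, setzen wir t = 3 ein und erhalten a = 42.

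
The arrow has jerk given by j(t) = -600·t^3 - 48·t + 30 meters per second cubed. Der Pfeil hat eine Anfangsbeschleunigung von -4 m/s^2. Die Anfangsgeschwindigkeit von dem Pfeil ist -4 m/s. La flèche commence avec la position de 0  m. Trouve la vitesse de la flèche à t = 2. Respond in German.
Ausgehend von dem Ruck j(t) = -600·t^3 - 48·t + 30, nehmen wir 2 Stammfunktionen. Die Stammfunktion von dem Ruck ist die Beschleunigung. Mit a(0) = -4 erhalten wir a(t) = -150·t^4 - 24·t^2 + 30·t - 4. Durch Integration von der Beschleunigung und Verwendung der Anfangsbedingung v(0) = -4, erhalten wir v(t) = -30·t^5 - 8·t^3 + 15·t^2 - 4·t - 4. Mit v(t) = -30·t^5 - 8·t^3 + 15·t^2 - 4·t - 4 und Einsetzen von t = 2, finden wir v = -976.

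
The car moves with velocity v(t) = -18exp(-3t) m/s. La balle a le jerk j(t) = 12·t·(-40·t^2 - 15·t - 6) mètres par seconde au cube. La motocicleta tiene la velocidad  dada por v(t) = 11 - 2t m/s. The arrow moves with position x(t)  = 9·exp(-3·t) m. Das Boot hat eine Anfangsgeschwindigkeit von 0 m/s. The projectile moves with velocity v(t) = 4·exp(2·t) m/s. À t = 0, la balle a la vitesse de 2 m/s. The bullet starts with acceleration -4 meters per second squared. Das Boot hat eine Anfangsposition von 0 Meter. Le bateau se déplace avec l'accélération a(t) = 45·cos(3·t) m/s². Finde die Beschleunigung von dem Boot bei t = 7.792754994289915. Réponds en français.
En utilisant a(t) = 45·cos(3·t) et en substituant t = 7.792754994289915, nous trouvons a = -8.21919681968246.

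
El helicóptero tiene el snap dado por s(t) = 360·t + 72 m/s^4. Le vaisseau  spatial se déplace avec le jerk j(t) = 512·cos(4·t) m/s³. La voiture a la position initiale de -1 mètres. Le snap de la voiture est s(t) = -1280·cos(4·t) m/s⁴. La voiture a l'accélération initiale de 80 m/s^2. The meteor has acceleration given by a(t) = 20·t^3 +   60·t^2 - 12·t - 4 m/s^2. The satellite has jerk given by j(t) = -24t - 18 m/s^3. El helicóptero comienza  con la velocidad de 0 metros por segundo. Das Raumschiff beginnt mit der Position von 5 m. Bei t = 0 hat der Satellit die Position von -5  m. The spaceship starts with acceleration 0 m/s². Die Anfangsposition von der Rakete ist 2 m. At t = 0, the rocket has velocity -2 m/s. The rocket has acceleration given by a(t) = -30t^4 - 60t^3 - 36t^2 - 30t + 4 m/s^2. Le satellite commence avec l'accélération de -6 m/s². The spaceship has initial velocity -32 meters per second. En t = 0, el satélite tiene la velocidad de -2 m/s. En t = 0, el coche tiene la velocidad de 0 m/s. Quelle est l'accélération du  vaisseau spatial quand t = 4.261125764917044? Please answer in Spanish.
Necesitamos integrar nuestra ecuación de la sacudida j(t) = 512·cos(4·t) 1 vez. La integral de la sacudida, con a(0) = 0, da la aceleración: a(t) = 128·sin(4·t). Tenemos la aceleración a(t) = 128·sin(4·t). Sustituyendo t = 4.261125764917044: a(4.261125764917044) = -124.503959441341.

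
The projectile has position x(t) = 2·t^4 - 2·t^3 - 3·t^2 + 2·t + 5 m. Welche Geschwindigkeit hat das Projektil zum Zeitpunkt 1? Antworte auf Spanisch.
Para resolver esto, necesitamos tomar 1 derivada de nuestra ecuación de la posición x(t) = 2·t^4 - 2·t^3 - 3·t^2 + 2·t + 5. Tomando d/dt de x(t), encontramos v(t) = 8·t^3 - 6·t^2 - 6·t + 2. Tenemos la velocidad v(t) = 8·t^3 - 6·t^2 - 6·t + 2. Sustituyendo t = 1: v(1) = -2.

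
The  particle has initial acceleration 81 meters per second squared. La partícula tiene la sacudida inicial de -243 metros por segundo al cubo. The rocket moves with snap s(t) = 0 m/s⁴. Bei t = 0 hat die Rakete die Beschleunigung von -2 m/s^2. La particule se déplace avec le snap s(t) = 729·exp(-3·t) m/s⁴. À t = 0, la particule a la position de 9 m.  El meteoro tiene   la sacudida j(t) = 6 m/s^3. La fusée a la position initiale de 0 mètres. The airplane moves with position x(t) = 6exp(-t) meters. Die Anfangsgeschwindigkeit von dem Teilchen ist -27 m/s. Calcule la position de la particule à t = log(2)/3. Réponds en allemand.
Um dies zu lösen, müssen wir 4 Integrale unserer Gleichung für den Snap s(t) = 729·exp(-3·t) finden. Durch Integration von dem Snap und Verwendung der Anfangsbedingung j(0) = -243, erhalten wir j(t) = -243·exp(-3·t). Das Integral von dem Ruck, mit a(0) = 81, ergibt die Beschleunigung: a(t) = 81·exp(-3·t). Durch Integration von der Beschleunigung und Verwendung der Anfangsbedingung v(0) = -27, erhalten wir v(t) = -27·exp(-3·t). Durch Integration von der Geschwindigkeit und Verwendung der Anfangsbedingung x(0) = 9, erhalten wir x(t) = 9·exp(-3·t). Mit x(t) = 9·exp(-3·t) und Einsetzen von t = log(2)/3, finden wir x = 9/2.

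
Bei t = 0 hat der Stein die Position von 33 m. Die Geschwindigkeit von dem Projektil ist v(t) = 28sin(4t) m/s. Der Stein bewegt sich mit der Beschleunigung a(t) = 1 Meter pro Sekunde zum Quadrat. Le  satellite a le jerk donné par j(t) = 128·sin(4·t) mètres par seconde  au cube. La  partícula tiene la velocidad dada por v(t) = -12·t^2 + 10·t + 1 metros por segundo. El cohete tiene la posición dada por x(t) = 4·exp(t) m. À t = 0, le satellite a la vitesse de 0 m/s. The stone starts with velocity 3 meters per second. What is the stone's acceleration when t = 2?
Using a(t) = 1 and substituting t = 2, we find a = 1.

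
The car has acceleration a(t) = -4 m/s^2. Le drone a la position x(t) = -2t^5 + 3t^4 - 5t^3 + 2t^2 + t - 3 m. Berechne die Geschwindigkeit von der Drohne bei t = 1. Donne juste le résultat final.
v(1) = -8.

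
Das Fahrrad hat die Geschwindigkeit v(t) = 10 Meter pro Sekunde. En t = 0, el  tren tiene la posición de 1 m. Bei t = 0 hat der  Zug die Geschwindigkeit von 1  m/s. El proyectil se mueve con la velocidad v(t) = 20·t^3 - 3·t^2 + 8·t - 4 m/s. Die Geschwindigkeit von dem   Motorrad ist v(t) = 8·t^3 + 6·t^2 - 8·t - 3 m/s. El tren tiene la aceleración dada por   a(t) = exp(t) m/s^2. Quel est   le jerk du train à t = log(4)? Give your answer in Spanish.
Partiendo de la aceleración a(t) = exp(t), tomamos 1 derivada. Derivando la aceleración, obtenemos la sacudida: j(t) = exp(t). Usando j(t) = exp(t) y sustituyendo t = log(4), encontramos j = 4.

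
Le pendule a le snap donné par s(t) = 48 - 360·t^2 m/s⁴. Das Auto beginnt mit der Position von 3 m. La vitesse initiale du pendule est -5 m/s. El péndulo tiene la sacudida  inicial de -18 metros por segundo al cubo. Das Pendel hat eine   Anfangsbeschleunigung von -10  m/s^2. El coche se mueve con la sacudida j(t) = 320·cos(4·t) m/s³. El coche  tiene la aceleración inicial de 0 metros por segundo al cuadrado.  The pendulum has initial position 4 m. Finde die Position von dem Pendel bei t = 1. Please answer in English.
We need to integrate our snap equation s(t) = 48 - 360·t^2 4 times. The antiderivative of snap, with j(0) = -18, gives jerk: j(t) = -120·t^3 + 48·t - 18. Finding the integral of j(t) and using a(0) = -10: a(t) = -30·t^4 + 24·t^2 - 18·t - 10. The integral of acceleration, with v(0) = -5, gives velocity: v(t) = -6·t^5 + 8·t^3 - 9·t^2 - 10·t - 5. Finding the integral of v(t) and using x(0) = 4: x(t) = -t^6 + 2·t^4 - 3·t^3 - 5·t^2 - 5·t + 4. Using x(t) = -t^6 + 2·t^4 - 3·t^3 - 5·t^2 - 5·t + 4 and substituting t = 1, we find x = -8.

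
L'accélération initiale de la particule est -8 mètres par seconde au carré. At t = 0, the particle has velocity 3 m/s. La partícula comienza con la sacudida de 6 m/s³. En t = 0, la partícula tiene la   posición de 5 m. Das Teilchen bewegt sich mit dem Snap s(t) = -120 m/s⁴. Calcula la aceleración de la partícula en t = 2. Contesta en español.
Para resolver esto, necesitamos tomar 2 integrales de nuestra ecuación del snap s(t) = -120. Integrando el snap y usando la condición inicial j(0) = 6, obtenemos j(t) = 6 - 120·t. La antiderivada de la sacudida, con a(0) = -8, da la aceleración: a(t) = -60·t^2 + 6·t - 8. Usando a(t) = -60·t^2 + 6·t - 8 y sustituyendo t = 2, encontramos a = -236.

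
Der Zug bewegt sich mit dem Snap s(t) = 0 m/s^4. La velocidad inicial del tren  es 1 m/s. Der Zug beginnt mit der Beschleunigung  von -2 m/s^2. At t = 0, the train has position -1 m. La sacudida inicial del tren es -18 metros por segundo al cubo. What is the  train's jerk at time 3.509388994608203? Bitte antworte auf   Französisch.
Nous devons trouver la primitive de notre équation du snap s(t) = 0 1 fois. L'intégrale du snap est le jerk. En utilisant j(0) = -18, nous obtenons j(t) = -18. Nous avons le jerk j(t) = -18. En substituant t = 3.509388994608203: j(3.509388994608203) = -18.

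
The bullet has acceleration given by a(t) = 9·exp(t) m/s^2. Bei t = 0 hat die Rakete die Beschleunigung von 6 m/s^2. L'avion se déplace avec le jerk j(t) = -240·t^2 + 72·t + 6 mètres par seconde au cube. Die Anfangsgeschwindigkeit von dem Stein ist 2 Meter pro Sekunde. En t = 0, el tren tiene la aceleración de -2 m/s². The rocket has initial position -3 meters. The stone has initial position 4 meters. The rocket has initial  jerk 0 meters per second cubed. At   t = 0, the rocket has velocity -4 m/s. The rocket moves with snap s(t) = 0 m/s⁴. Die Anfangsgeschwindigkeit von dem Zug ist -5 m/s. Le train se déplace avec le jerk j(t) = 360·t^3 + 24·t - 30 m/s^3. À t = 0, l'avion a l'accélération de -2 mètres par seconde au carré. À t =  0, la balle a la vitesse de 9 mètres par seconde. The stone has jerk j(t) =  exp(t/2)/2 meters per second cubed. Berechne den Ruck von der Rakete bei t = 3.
Ausgehend von dem Snap s(t) = 0, nehmen wir 1 Integral. Mit ∫s(t)dt und Anwendung von j(0) = 0, finden wir j(t) = 0. Wir haben den Ruck j(t) = 0. Durch Einsetzen von t = 3: j(3) = 0.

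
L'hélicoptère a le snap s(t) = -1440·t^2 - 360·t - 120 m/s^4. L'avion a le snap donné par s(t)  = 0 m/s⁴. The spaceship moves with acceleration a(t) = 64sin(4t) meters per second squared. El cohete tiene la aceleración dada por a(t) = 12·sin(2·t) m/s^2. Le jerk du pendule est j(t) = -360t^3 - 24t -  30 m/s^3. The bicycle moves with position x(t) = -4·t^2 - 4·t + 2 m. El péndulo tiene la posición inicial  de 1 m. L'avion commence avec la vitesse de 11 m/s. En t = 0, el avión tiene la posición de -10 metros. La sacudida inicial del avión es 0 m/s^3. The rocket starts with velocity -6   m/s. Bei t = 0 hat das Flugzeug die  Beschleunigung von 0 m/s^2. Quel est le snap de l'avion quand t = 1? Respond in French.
De l'équation du snap s(t) = 0, nous substituons t = 1 pour obtenir s = 0.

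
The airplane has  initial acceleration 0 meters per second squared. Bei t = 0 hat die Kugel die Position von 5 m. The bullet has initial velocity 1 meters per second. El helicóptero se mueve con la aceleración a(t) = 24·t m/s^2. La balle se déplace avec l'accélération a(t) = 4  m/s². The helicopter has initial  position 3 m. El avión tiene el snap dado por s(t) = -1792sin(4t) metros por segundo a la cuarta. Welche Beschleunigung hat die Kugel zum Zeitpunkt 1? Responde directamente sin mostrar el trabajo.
Die Beschleunigung bei t = 1 ist a = 4.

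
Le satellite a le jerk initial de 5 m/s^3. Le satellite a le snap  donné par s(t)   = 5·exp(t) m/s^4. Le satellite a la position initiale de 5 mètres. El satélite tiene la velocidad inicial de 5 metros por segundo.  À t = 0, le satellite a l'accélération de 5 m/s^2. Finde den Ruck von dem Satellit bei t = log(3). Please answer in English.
Starting from snap s(t) = 5·exp(t), we take 1 antiderivative. Finding the integral of s(t) and using j(0) = 5: j(t) = 5·exp(t). From the given jerk equation j(t) = 5·exp(t), we substitute t = log(3) to get j = 15.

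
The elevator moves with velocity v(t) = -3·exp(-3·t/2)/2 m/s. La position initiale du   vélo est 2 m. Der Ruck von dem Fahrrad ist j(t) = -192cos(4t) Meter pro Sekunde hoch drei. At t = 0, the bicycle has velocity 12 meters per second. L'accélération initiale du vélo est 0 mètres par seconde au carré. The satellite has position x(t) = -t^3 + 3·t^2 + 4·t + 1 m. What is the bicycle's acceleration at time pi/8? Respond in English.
Starting from jerk j(t) = -192·cos(4·t), we take 1 antiderivative. Finding the antiderivative of j(t) and using a(0) = 0: a(t) = -48·sin(4·t). We have acceleration a(t) = -48·sin(4·t). Substituting t = pi/8: a(pi/8) = -48.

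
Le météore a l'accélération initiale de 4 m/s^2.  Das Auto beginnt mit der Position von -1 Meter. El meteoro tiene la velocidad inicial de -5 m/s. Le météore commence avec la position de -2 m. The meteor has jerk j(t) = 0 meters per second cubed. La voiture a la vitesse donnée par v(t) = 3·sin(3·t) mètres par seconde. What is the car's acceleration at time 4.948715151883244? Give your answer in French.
Nous devons dériver notre équation de la vitesse v(t) = 3·sin(3·t) 1 fois. La dérivée de la vitesse donne l'accélération: a(t) = 9·cos(3·t). Nous avons l'accélération a(t) = 9·cos(3·t). En substituant t = 4.948715151883244: a(4.948715151883244) = -5.85952897878541.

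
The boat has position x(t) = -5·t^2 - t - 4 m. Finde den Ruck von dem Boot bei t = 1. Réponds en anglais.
Starting from position x(t) = -5·t^2 - t - 4, we take 3 derivatives. The derivative of position gives velocity: v(t) = -10·t - 1. Taking d/dt of v(t), we find a(t) = -10. The derivative of acceleration gives jerk: j(t) = 0. We have jerk j(t) = 0. Substituting t = 1: j(1) = 0.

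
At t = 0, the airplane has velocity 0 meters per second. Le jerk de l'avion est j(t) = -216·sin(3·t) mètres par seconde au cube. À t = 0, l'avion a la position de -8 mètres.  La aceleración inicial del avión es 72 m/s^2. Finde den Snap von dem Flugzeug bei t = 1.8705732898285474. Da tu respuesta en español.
Partiendo de la sacudida j(t) = -216·sin(3·t), tomamos 1 derivada. La derivada de la sacudida da el snap: s(t) = -648·cos(3·t). De la ecuación del snap s(t) = -648·cos(3·t), sustituimos t = 1.8705732898285474 para obtener s = -507.326203779949.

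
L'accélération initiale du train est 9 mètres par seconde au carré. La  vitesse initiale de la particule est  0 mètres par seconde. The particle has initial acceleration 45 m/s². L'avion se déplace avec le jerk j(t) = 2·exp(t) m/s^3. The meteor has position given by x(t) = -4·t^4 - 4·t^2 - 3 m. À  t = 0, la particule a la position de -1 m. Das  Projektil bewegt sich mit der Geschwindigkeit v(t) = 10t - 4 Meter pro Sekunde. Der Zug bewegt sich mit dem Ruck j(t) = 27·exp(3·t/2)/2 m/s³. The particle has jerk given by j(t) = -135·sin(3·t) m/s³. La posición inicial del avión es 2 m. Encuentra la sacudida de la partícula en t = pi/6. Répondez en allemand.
Aus der Gleichung für den Ruck j(t) = -135·sin(3·t), setzen wir t = pi/6 ein und erhalten j = -135.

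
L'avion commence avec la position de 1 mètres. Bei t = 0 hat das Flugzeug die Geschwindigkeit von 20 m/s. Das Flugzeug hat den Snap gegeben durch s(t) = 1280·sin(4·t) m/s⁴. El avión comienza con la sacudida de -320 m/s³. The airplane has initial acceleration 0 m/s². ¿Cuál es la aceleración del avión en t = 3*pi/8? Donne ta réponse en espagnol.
Para resolver esto, necesitamos tomar 2 antiderivadas de nuestra ecuación del snap s(t) = 1280·sin(4·t). Tomando ∫s(t)dt y aplicando j(0) = -320, encontramos j(t) = -320·cos(4·t). La antiderivada de la sacudida es la aceleración. Usando a(0) = 0, obtenemos a(t) = -80·sin(4·t). Tenemos la aceleración a(t) = -80·sin(4·t). Sustituyendo t = 3*pi/8: a(3*pi/8) = 80.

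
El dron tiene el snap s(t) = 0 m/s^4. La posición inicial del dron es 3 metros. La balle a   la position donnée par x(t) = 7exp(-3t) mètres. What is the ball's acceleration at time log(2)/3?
To solve this, we need to take 2 derivatives of our position equation x(t) = 7·exp(-3·t). Differentiating position, we get velocity: v(t) = -21·exp(-3·t). The derivative of velocity gives acceleration: a(t) = 63·exp(-3·t). From the given acceleration equation a(t) = 63·exp(-3·t), we substitute t = log(2)/3 to get a = 63/2.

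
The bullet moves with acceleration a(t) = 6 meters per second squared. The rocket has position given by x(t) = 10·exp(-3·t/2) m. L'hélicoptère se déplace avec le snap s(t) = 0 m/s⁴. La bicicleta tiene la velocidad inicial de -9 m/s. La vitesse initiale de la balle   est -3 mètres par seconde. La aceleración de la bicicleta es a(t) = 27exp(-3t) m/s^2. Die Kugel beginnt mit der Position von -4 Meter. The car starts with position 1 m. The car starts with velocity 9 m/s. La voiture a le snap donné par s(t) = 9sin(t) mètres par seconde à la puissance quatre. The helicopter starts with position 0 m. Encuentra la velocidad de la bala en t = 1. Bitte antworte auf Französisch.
Pour résoudre ceci, nous devons prendre 1 primitive de notre équation de l'accélération a(t) = 6. En intégrant l'accélération et en utilisant la condition initiale v(0) = -3, nous obtenons v(t) = 6·t - 3. De l'équation de la vitesse v(t) = 6·t - 3, nous substituons t = 1 pour obtenir v = 3.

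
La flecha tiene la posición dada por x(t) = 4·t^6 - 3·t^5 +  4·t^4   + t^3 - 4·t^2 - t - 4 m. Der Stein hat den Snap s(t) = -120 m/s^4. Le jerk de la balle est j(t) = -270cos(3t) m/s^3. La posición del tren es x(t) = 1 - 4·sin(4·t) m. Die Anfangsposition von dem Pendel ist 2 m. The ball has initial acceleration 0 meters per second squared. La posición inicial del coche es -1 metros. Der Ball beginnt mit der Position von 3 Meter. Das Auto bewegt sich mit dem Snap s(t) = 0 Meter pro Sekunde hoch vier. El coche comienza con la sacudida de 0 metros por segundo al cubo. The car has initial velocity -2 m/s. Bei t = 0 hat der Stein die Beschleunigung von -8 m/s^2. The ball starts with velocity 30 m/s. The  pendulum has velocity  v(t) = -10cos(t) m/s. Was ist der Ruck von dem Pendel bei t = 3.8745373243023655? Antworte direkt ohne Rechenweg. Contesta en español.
La sacudida en t = 3.8745373243023655 es j = -7.43207462966306.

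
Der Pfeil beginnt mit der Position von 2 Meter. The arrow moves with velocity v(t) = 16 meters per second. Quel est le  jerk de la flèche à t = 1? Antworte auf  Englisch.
We must differentiate our velocity equation v(t) = 16 2 times. The derivative of velocity gives acceleration: a(t) = 0. The derivative of acceleration gives jerk: j(t) = 0. We have jerk j(t) = 0. Substituting t = 1: j(1) = 0.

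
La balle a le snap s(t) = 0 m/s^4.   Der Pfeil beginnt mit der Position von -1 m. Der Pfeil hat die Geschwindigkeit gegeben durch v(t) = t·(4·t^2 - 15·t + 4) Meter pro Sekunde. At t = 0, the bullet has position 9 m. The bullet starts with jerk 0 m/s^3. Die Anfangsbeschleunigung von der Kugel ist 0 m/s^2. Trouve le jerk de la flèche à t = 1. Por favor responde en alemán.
Wir müssen unsere Gleichung für die Geschwindigkeit v(t) = t·(4·t^2 - 15·t + 4) 2-mal ableiten. Durch Ableiten von der Geschwindigkeit erhalten wir die Beschleunigung: a(t) = 4·t^2 + t·(8·t - 15) - 15·t + 4. Durch Ableiten von der Beschleunigung erhalten wir den Ruck: j(t) = 24·t - 30. Mit j(t) = 24·t - 30 und Einsetzen von t = 1, finden wir j = -6.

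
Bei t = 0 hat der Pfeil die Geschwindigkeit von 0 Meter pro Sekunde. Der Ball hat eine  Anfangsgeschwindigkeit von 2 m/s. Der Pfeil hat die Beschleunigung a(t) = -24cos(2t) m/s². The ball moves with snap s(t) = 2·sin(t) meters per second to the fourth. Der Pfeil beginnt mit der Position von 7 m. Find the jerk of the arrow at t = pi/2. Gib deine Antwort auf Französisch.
En partant de l'accélération a(t) = -24·cos(2·t), nous prenons 1 dérivée. En prenant d/dt de a(t), nous trouvons j(t) = 48·sin(2·t). Nous avons le jerk j(t) = 48·sin(2·t). En substituant t = pi/2: j(pi/2) = 0.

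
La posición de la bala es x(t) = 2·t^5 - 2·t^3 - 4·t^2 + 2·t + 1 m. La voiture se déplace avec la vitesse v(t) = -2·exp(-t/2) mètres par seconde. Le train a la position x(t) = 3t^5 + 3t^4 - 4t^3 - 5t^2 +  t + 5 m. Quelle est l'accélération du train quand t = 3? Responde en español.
Para resolver esto, necesitamos tomar 2 derivadas de nuestra ecuación de la posición x(t) = 3·t^5 + 3·t^4 - 4·t^3 - 5·t^2 + t + 5. Derivando la posición, obtenemos la velocidad: v(t) = 15·t^4 + 12·t^3 - 12·t^2 - 10·t + 1. La derivada de la velocidad da la aceleración: a(t) = 60·t^3 + 36·t^2 - 24·t - 10. De la ecuación de la aceleración a(t) = 60·t^3 + 36·t^2 - 24·t - 10, sustituimos t = 3 para obtener a = 1862.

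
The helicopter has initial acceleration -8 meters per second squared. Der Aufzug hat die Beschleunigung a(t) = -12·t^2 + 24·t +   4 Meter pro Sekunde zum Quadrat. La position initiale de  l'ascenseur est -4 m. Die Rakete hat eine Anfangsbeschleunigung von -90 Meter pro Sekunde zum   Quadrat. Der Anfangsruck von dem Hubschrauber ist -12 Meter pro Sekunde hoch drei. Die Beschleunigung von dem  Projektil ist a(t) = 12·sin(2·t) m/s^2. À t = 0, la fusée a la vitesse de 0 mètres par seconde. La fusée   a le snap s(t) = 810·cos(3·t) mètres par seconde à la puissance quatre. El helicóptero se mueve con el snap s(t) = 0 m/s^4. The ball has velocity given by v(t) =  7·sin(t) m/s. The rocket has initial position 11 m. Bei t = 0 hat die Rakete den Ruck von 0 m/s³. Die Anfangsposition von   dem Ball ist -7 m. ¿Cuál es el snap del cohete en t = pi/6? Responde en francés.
Nous avons le snap s(t) = 810·cos(3·t). En substituant t = pi/6: s(pi/6) = 0.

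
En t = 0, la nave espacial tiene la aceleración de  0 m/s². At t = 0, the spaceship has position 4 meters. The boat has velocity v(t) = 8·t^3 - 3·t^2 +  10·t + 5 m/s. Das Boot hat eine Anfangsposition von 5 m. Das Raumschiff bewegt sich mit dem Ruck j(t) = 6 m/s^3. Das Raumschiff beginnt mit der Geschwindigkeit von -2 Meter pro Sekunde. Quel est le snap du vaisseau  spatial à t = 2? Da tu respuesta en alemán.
Um dies zu lösen, müssen wir 1 Ableitung unserer Gleichung für den Ruck j(t) = 6 nehmen. Mit d/dt von j(t) finden wir s(t) = 0. Wir haben den Snap s(t) = 0. Durch Einsetzen von t = 2: s(2) = 0.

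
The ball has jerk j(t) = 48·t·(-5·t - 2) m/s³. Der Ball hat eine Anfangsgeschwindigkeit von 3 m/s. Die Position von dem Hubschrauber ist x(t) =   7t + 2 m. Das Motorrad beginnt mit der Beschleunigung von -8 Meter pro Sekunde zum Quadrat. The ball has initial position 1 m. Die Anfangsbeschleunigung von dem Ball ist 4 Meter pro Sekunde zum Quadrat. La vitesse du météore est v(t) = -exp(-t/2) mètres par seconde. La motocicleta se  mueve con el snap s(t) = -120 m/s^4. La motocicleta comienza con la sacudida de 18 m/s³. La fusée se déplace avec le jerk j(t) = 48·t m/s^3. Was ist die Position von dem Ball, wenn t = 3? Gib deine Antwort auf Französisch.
Nous devons intégrer notre équation du jerk j(t) = 48·t·(-5·t - 2) 3 fois. La primitive du jerk, avec a(0) = 4, donne l'accélération: a(t) = -80·t^3 - 48·t^2 + 4. En prenant ∫a(t)dt et en appliquant v(0) = 3, nous trouvons v(t) = -20·t^4 - 16·t^3 + 4·t + 3. En intégrant la vitesse et en utilisant la condition initiale x(0) = 1, nous obtenons x(t) = -4·t^5 - 4·t^4 + 2·t^2 + 3·t + 1. En utilisant x(t) = -4·t^5 - 4·t^4 + 2·t^2 + 3·t + 1 et en substituant t = 3, nous trouvons x = -1268.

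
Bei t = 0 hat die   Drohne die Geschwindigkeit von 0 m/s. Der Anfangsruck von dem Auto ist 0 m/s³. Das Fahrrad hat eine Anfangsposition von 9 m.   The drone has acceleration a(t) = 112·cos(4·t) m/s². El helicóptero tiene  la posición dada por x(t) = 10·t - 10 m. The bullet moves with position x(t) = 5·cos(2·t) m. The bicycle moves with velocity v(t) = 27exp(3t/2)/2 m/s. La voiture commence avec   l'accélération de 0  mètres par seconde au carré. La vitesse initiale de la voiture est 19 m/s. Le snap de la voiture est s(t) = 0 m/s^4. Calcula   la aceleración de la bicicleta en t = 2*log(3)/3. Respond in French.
Pour résoudre ceci, nous devons prendre 1 dérivée de notre équation de la vitesse v(t) = 27·exp(3·t/2)/2. En prenant d/dt de v(t), nous trouvons a(t) = 81·exp(3·t/2)/4. Nous avons l'accélération a(t) = 81·exp(3·t/2)/4. En substituant t = 2*log(3)/3: a(2*log(3)/3) = 243/4.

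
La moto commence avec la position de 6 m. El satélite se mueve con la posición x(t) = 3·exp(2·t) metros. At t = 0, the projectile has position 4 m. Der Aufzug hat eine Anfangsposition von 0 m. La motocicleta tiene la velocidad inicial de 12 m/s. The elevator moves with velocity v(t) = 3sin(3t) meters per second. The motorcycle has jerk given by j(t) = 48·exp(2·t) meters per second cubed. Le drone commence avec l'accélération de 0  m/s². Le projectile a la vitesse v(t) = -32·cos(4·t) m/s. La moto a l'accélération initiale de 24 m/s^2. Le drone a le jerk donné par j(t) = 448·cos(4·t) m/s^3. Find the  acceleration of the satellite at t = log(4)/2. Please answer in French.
Pour résoudre ceci, nous devons prendre 2 dérivées de notre équation de la position x(t) = 3·exp(2·t). En dérivant la position, nous obtenons la vitesse: v(t) = 6·exp(2·t). La dérivée de la vitesse donne l'accélération: a(t) = 12·exp(2·t). En utilisant a(t) = 12·exp(2·t) et en substituant t = log(4)/2, nous trouvons a = 48.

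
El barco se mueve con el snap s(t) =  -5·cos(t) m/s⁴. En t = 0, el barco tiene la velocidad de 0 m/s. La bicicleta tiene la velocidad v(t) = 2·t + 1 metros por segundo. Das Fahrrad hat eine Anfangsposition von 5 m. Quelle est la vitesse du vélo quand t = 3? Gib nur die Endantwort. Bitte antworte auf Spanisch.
En t = 3, v = 7.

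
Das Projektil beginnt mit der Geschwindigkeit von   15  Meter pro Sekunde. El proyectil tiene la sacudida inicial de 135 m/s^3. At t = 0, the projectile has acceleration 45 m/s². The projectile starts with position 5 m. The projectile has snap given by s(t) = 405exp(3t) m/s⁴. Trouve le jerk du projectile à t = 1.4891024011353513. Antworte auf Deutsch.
Wir müssen die Stammfunktion unserer Gleichung für den Snap s(t) = 405·exp(3·t) 1-mal finden. Durch Integration von dem Snap und Verwendung der Anfangsbedingung j(0) = 135, erhalten wir j(t) = 135·exp(3·t). Mit j(t) = 135·exp(3·t) und Einsetzen von t = 1.4891024011353513, finden wir j = 11761.4437508242.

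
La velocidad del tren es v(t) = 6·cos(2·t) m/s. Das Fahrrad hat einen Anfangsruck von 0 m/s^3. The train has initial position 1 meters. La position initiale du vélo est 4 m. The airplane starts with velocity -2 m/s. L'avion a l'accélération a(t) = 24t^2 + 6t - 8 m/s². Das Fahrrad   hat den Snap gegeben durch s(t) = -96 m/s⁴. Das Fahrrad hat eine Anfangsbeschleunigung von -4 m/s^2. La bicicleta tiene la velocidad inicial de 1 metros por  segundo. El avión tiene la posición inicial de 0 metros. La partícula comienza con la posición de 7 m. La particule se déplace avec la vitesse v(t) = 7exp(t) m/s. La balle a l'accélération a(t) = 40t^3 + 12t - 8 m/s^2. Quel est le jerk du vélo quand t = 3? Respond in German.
Wir müssen das Integral unserer Gleichung für den Snap s(t) = -96 1-mal finden. Das Integral von dem Snap ist der Ruck. Mit j(0) = 0 erhalten wir j(t) = -96·t. Wir haben den Ruck j(t) = -96·t. Durch Einsetzen von t = 3: j(3) = -288.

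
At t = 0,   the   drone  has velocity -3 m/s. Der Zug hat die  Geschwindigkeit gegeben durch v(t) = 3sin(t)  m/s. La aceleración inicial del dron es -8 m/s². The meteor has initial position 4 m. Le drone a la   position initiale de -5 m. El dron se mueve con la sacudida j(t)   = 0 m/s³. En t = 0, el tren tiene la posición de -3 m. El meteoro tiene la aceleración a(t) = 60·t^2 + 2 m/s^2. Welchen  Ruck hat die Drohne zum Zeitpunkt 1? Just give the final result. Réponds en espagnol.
En t = 1, j = 0.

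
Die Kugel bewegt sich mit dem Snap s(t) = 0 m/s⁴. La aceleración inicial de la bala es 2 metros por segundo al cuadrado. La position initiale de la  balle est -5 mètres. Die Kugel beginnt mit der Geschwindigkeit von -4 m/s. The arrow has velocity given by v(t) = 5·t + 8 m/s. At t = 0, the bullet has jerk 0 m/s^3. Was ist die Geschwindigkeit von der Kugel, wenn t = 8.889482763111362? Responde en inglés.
We need to integrate our snap equation s(t) = 0 3 times. Finding the antiderivative of s(t) and using j(0) = 0: j(t) = 0. Integrating jerk and using the initial condition a(0) = 2, we get a(t) = 2. Taking ∫a(t)dt and applying v(0) = -4, we find v(t) = 2·t - 4. Using v(t) = 2·t - 4 and substituting t = 8.889482763111362, we find v = 13.7789655262227.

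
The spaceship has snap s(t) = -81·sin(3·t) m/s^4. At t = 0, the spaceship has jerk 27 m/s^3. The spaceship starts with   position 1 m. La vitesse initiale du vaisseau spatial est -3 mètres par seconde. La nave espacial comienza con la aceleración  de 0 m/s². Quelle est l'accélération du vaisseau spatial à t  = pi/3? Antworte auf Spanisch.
Necesitamos integrar nuestra ecuación del snap s(t) = -81·sin(3·t) 2 veces. La antiderivada del snap, con j(0) = 27, da la sacudida: j(t) = 27·cos(3·t). Integrando la sacudida y usando la condición inicial a(0) = 0, obtenemos a(t) = 9·sin(3·t). Usando a(t) = 9·sin(3·t) y sustituyendo t = pi/3, encontramos a = 0.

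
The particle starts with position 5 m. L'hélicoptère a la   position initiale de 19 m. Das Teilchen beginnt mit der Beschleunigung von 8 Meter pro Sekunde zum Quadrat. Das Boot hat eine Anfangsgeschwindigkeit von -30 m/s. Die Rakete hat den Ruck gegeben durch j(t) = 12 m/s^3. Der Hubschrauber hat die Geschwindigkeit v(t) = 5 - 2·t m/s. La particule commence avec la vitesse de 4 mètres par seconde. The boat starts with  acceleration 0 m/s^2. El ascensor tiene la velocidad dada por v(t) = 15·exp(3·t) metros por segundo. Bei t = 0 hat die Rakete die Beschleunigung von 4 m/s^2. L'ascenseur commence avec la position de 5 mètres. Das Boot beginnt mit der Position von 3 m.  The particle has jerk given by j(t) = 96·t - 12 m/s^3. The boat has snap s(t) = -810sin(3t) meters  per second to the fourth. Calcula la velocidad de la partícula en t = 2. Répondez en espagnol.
Necesitamos integrar nuestra ecuación de la sacudida j(t) = 96·t - 12 2 veces. Tomando ∫j(t)dt y aplicando a(0) = 8, encontramos a(t) = 48·t^2 - 12·t + 8. Tomando ∫a(t)dt y aplicando v(0) = 4, encontramos v(t) = 16·t^3 - 6·t^2 + 8·t + 4. De la ecuación de la velocidad v(t) = 16·t^3 - 6·t^2 + 8·t + 4, sustituimos t = 2 para obtener v = 124.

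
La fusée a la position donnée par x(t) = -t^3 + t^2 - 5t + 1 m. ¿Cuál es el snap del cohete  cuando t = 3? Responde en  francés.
Nous devons dériver notre équation de la position x(t) = -t^3 + t^2 - 5·t + 1 4 fois. La dérivée de la position donne la vitesse: v(t) = -3·t^2 + 2·t - 5. En prenant d/dt de v(t), nous trouvons a(t) = 2 - 6·t. La dérivée de l'accélération donne le jerk: j(t) = -6. En prenant d/dt de j(t), nous trouvons s(t) = 0. Nous avons le snap s(t) = 0. En substituant t = 3: s(3) = 0.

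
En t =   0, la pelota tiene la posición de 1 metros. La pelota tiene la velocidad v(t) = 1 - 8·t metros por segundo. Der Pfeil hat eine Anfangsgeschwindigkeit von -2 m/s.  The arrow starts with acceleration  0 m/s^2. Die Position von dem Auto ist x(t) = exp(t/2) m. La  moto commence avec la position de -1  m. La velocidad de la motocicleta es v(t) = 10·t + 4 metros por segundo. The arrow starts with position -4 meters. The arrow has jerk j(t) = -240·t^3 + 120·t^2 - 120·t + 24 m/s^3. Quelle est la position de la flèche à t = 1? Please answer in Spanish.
Debemos encontrar la integral de nuestra ecuación de la sacudida j(t) = -240·t^3 + 120·t^2 - 120·t + 24 3 veces. La integral de la sacudida es la aceleración. Usando a(0) = 0, obtenemos a(t) = 4·t·(-15·t^3 + 10·t^2 - 15·t + 6). La antiderivada de la aceleración es la velocidad. Usando v(0) = -2, obtenemos v(t) = -12·t^5 + 10·t^4 - 20·t^3 + 12·t^2 - 2. Tomando ∫v(t)dt y aplicando x(0) = -4, encontramos x(t) = -2·t^6 + 2·t^5 - 5·t^4 + 4·t^3 - 2·t - 4. Usando x(t) = -2·t^6 + 2·t^5 - 5·t^4 + 4·t^3 - 2·t - 4 y sustituyendo t = 1, encontramos x = -7.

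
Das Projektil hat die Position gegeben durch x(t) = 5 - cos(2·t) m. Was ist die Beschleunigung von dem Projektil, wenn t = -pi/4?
Um dies zu lösen, müssen wir 2 Ableitungen unserer Gleichung für die Position x(t) = 5 - cos(2·t) nehmen. Durch Ableiten von der Position erhalten wir die Geschwindigkeit: v(t) = 2·sin(2·t). Mit d/dt von v(t) finden wir a(t) = 4·cos(2·t). Wir haben die Beschleunigung a(t) = 4·cos(2·t). Durch Einsetzen von t = -pi/4: a(-pi/4) = 0.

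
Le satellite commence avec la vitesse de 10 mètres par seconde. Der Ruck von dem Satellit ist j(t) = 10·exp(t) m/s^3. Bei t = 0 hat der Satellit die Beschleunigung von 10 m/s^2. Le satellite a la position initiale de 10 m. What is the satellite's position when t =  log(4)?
Starting from jerk j(t) = 10·exp(t), we take 3 antiderivatives. The integral of jerk is acceleration. Using a(0) = 10, we get a(t) = 10·exp(t). The antiderivative of acceleration is velocity. Using v(0) = 10, we get v(t) = 10·exp(t). Taking ∫v(t)dt and applying x(0) = 10, we find x(t) = 10·exp(t). Using x(t) = 10·exp(t) and substituting t = log(4), we find x = 40.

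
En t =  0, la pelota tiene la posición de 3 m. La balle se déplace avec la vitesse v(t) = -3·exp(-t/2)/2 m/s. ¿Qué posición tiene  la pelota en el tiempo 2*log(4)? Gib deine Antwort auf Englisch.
Starting from velocity v(t) = -3·exp(-t/2)/2, we take 1 integral. Finding the integral of v(t) and using x(0) = 3: x(t) = 3·exp(-t/2). We have position x(t) = 3·exp(-t/2). Substituting t = 2*log(4): x(2*log(4)) = 3/4.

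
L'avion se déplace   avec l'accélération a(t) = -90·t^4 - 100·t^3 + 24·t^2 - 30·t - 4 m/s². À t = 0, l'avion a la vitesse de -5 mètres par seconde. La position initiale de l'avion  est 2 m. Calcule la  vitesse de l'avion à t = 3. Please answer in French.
En partant de l'accélération a(t) = -90·t^4 - 100·t^3 + 24·t^2 - 30·t - 4, nous prenons 1 primitive. En prenant ∫a(t)dt et en appliquant v(0) = -5, nous trouvons v(t) = -18·t^5 - 25·t^4 + 8·t^3 - 15·t^2 - 4·t - 5. De l'équation de la vitesse v(t) = -18·t^5 - 25·t^4 + 8·t^3 - 15·t^2 - 4·t - 5, nous substituons t = 3 pour obtenir v = -6335.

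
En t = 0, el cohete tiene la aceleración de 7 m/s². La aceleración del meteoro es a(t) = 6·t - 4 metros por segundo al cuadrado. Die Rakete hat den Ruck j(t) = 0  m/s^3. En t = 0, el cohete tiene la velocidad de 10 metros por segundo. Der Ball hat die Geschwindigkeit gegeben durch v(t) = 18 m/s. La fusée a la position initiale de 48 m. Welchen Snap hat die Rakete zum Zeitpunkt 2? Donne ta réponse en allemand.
Um dies zu lösen, müssen wir 1 Ableitung unserer Gleichung für den Ruck j(t) = 0 nehmen. Mit d/dt von j(t) finden wir s(t) = 0. Aus der Gleichung für den Snap s(t) = 0, setzen wir t = 2 ein und erhalten s = 0.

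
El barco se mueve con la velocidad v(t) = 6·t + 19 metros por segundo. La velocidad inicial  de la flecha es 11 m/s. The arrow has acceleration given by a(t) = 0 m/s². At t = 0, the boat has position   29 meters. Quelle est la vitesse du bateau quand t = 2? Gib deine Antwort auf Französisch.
De l'équation de la vitesse v(t) = 6·t + 19, nous substituons t = 2 pour obtenir v = 31.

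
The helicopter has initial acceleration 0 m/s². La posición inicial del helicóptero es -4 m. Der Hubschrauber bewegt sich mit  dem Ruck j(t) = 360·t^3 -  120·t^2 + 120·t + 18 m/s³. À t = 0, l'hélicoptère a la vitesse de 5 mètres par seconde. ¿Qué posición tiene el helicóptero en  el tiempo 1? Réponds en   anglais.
Starting from jerk j(t) = 360·t^3 - 120·t^2 + 120·t + 18, we take 3 integrals. Taking ∫j(t)dt and applying a(0) = 0, we find a(t) = 2·t·(45·t^3 - 20·t^2 + 30·t + 9). The antiderivative of acceleration is velocity. Using v(0) = 5, we get v(t) = 18·t^5 - 10·t^4 + 20·t^3 + 9·t^2 + 5. The antiderivative of velocity is position. Using x(0) = -4, we get x(t) = 3·t^6 - 2·t^5 + 5·t^4 + 3·t^3 + 5·t - 4. From the given position equation x(t) = 3·t^6 - 2·t^5 + 5·t^4 + 3·t^3 + 5·t - 4, we substitute t = 1 to get x = 10.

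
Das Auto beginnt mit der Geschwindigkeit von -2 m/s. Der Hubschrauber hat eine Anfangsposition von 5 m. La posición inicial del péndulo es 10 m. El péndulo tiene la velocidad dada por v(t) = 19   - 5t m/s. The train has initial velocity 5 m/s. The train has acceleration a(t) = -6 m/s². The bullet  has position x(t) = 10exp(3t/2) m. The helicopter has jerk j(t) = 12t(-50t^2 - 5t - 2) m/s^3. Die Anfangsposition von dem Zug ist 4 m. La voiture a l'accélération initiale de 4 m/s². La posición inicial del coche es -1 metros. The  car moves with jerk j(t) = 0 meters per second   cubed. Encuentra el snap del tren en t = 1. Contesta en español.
Debemos derivar nuestra ecuación de la aceleración a(t) = -6 2 veces. Tomando d/dt de a(t), encontramos j(t) = 0. Derivando la sacudida, obtenemos el snap: s(t) = 0. De la ecuación del snap s(t) = 0, sustituimos t = 1 para obtener s = 0.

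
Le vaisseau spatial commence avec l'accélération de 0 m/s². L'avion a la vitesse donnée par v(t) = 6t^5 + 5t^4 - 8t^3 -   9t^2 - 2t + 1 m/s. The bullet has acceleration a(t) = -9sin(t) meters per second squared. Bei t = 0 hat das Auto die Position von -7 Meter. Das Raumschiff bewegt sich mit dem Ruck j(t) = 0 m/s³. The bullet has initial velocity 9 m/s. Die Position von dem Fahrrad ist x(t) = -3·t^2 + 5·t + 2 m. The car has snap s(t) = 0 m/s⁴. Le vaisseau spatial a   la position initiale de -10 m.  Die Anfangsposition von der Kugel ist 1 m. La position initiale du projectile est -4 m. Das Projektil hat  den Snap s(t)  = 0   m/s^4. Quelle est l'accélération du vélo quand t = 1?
Pour résoudre ceci, nous devons prendre 2 dérivées de notre équation de la position x(t) = -3·t^2 + 5·t + 2. En prenant d/dt de x(t), nous trouvons v(t) = 5 - 6·t. En dérivant la vitesse, nous obtenons l'accélération: a(t) = -6. De l'équation de l'accélération a(t) = -6, nous substituons t = 1 pour obtenir a = -6.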